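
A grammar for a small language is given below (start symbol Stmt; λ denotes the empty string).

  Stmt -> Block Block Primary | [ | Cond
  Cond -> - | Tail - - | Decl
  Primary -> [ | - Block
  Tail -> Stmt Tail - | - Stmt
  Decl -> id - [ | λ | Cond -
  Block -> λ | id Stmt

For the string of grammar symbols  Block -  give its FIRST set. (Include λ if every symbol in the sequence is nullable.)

Add FIRST(Block)\{λ} = { id }; Block is nullable, continue.
- is a terminal; add {-} and stop.

{ -, id }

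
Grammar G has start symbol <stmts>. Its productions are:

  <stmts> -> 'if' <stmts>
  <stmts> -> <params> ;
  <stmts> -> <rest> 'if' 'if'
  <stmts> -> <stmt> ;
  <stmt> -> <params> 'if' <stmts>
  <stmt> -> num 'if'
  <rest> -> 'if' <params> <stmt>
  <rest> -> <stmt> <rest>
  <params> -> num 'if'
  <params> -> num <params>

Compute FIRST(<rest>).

{ 'if', num }

<rest> -> 'if' <params> <stmt> contributes {'if'}.
From <rest> -> <stmt> <rest>: add FIRST(<stmt>) = { num }.
Union: FIRST(<rest>) = { 'if', num }.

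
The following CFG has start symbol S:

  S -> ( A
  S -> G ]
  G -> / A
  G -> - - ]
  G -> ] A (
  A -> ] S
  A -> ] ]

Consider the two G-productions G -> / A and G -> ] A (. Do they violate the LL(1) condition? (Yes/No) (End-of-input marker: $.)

FIRST(/ A) = { / } and FIRST(] A () = { ] }.
The FIRST sets are disjoint and neither alternative is nullable — no conflict.

No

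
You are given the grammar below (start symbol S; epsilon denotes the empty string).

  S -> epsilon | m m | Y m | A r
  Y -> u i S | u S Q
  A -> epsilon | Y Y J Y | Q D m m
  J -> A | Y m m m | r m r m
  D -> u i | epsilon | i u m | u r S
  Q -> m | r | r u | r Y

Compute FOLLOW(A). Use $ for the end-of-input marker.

{ r, u }

In S -> A r: add FIRST(r) = { r }.
In J -> A: A is at the end, add FOLLOW(J) = { u }.
Union: FOLLOW(A) = { r, u }.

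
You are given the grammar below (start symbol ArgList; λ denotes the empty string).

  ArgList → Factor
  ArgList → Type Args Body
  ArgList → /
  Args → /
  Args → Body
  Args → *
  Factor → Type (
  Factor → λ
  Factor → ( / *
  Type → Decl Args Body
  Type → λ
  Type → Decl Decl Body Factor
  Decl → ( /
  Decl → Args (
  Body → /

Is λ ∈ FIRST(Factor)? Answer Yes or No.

Factor has an λ-production, so Factor ⇒ λ.

Yes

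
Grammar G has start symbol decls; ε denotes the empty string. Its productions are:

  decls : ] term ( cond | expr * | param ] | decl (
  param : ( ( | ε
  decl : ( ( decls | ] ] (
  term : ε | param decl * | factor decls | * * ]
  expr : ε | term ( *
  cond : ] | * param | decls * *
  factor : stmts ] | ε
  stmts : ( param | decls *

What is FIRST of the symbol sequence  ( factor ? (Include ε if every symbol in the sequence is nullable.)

{ ( }

( is a terminal; add {(} and stop.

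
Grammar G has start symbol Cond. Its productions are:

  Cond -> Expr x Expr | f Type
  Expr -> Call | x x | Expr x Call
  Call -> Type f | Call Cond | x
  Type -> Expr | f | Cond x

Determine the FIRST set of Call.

From Call -> Type f: add FIRST(Type) = { f, x }.
From Call -> Call Cond: add FIRST(Call) = { f, x }.
Call -> x contributes {x}.
Union: FIRST(Call) = { f, x }.

{ f, x }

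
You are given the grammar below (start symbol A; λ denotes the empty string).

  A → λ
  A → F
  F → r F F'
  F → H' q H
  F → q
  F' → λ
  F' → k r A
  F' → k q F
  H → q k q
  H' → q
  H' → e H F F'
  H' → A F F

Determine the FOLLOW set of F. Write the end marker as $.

In A → F: F is at the end, add FOLLOW(A) = { $, e, k, q, r }.
In F → r F F': add FIRST(F')\{λ} = { k }.
  Since F' is nullable, also add FOLLOW(F) = { $, e, k, q, r }.
In F' → k q F: F is at the end, add FOLLOW(F') = { $, e, k, q, r }.
In H' → e H F F': add FIRST(F')\{λ} = { k }.
  Since F' is nullable, also add FOLLOW(H') = { q }.
In H' → A F F: add FIRST(F) = { e, q, r }.
In H' → A F F: F is at the end, add FOLLOW(H') = { q }.
Union: FOLLOW(F) = { $, e, k, q, r }.

{ $, e, k, q, r }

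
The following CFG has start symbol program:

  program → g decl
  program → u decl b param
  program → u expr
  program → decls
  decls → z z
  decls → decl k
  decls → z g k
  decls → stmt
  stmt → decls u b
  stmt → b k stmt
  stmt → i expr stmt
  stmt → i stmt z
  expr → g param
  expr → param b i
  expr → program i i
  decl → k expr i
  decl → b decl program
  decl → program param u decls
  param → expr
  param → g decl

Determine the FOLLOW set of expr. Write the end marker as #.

{ #, b, g, i, k, u, z }

In program → u expr: expr is at the end, add FOLLOW(program) = { #, b, g, i, k, u, z }.
In stmt → i expr stmt: add FIRST(stmt) = { b, g, i, k, u, z }.
In decl → k expr i: add FIRST(i) = { i }.
In param → expr: expr is at the end, add FOLLOW(param) = { #, b, g, i, k, u, z }.
Union: FOLLOW(expr) = { #, b, g, i, k, u, z }.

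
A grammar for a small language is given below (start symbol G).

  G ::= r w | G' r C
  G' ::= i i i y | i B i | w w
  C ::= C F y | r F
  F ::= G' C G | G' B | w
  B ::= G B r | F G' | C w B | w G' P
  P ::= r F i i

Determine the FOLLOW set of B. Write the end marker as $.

In G' ::= i B i: add FIRST(i) = { i }.
In F ::= G' B: B is at the end, add FOLLOW(F) = { $, i, r, w, y }.
In B ::= G B r: add FIRST(r) = { r }.
In B ::= C w B: B is at the end, add FOLLOW(B) = { $, i, r, w, y }.
Union: FOLLOW(B) = { $, i, r, w, y }.

{ $, i, r, w, y }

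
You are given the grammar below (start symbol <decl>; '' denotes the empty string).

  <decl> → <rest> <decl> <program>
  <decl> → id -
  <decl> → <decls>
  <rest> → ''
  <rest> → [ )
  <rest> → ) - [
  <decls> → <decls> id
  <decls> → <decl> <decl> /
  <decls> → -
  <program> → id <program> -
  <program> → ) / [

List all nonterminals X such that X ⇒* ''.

{ <rest> }

Directly nullable (have an ''-production): <rest>.
No other nonterminal has a production whose RHS symbols are all nullable.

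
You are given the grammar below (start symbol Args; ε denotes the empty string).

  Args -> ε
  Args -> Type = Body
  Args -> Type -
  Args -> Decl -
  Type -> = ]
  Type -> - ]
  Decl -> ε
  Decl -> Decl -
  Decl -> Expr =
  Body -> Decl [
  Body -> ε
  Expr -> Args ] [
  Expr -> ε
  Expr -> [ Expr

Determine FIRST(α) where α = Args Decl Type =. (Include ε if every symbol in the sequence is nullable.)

Add FIRST(Args)\{ε} = { -, =, [, ] }; Args is nullable, continue.
Add FIRST(Decl)\{ε} = { -, =, [, ] }; Decl is nullable, continue.
Add FIRST(Type) = { -, = }; Type is not nullable, stop.

{ -, =, [, ] }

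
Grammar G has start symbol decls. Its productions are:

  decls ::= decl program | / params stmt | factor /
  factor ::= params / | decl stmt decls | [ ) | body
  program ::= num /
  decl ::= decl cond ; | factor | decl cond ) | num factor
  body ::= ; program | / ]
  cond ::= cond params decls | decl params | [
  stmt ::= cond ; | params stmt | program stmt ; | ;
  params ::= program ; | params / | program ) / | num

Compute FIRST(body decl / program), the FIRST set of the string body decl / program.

{ /, ; }

Add FIRST(body) = { /, ; }; body is not nullable, stop.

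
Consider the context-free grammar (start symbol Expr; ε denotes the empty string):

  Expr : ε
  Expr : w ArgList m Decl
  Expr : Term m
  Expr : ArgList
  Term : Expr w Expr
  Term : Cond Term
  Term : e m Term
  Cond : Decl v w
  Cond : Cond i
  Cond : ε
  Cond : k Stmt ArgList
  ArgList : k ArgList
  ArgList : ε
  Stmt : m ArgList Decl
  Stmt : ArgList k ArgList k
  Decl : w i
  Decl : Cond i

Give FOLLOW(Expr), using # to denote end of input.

Expr is the start symbol, so # ∈ FOLLOW(Expr).
In Term : Expr w Expr: add FIRST(w Expr) = { w }.
In Term : Expr w Expr: Expr is at the end, add FOLLOW(Term) = { m }.
Union: FOLLOW(Expr) = { #, m, w }.

{ #, m, w }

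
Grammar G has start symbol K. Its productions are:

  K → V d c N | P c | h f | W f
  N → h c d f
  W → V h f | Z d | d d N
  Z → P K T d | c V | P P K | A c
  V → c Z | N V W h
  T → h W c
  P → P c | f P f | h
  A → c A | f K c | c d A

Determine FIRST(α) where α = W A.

{ c, d, f, h }

Add FIRST(W) = { c, d, f, h }; W is not nullable, stop.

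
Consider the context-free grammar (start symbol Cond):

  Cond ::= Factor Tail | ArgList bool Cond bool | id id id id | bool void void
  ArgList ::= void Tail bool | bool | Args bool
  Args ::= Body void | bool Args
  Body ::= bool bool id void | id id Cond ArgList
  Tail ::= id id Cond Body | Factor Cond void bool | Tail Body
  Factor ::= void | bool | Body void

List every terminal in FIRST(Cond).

From Cond ::= Factor Tail: add FIRST(Factor) = { bool, id, void }.
From Cond ::= ArgList bool Cond bool: add FIRST(ArgList) = { bool, id, void }.
Cond ::= id id id id contributes {id}.
Cond ::= bool void void contributes {bool}.
Union: FIRST(Cond) = { bool, id, void }.

{ bool, id, void }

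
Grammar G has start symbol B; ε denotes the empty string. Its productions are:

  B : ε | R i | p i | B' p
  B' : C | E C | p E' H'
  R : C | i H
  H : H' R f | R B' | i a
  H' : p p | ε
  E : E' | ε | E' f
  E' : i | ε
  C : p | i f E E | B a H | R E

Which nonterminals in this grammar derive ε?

{ B, E, E', H' }

Directly nullable (have an ε-production): B, H', E, E'.
No other nonterminal has a production whose RHS symbols are all nullable.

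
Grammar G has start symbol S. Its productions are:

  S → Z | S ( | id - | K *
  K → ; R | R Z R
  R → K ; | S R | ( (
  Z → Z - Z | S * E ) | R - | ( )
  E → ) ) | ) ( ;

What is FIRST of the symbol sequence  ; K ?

{ ; }

; is a terminal; add {;} and stop.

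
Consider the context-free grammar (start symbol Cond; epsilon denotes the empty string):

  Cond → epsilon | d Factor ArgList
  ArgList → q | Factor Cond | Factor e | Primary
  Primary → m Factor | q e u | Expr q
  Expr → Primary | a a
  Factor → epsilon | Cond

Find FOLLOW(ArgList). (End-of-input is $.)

In Cond → d Factor ArgList: ArgList is at the end, add FOLLOW(Cond) = { $, a, d, e, m, q }.
Union: FOLLOW(ArgList) = { $, a, d, e, m, q }.

{ $, a, d, e, m, q }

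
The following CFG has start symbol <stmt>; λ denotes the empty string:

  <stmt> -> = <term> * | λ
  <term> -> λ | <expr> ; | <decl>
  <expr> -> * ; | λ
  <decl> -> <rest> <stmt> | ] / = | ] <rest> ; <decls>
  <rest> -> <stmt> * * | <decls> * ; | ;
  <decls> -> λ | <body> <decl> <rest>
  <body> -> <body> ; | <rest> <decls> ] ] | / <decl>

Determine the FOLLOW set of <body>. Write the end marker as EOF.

In <decls> -> <body> <decl> <rest>: add FIRST(<decl> <rest>) = { *, /, ;, =, ] }.
In <body> -> <body> ;: add FIRST(;) = { ; }.
Union: FOLLOW(<body>) = { *, /, ;, =, ] }.

{ *, /, ;, =, ] }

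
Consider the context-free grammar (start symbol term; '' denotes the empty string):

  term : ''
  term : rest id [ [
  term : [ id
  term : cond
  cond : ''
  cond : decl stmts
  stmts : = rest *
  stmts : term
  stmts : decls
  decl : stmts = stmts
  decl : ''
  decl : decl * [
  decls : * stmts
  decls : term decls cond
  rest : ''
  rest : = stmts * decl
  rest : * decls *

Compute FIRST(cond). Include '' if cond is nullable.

{ *, =, [, id, '' }

cond : '' contributes ''.
From cond : decl stmts: decl, stmts nullable, take FIRST(decl) ∪ FIRST(stmts) = { *, =, [, id }; also '' since the whole RHS is nullable.
Union: FIRST(cond) = { *, =, [, id, '' }.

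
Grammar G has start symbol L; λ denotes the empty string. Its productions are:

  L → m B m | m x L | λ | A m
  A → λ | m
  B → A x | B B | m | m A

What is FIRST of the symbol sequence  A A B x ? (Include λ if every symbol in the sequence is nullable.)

{ m, x }

Add FIRST(A)\{λ} = { m }; A is nullable, continue.
Add FIRST(A)\{λ} = { m }; A is nullable, continue.
Add FIRST(B) = { m, x }; B is not nullable, stop.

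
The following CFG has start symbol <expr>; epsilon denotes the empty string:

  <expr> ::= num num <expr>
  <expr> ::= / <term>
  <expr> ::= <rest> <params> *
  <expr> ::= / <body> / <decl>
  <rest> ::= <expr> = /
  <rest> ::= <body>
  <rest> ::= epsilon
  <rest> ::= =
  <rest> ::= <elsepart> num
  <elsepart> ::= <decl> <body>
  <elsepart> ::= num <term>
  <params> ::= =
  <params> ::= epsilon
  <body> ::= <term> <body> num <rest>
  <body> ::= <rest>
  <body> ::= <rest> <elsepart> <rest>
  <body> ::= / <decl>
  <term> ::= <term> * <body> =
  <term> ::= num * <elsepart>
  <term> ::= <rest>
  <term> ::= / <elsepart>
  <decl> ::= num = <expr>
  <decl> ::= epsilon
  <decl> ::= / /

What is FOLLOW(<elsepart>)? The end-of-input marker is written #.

In <rest> ::= <elsepart> num: add FIRST(num) = { num }.
In <body> ::= <rest> <elsepart> <rest>: add FIRST(<rest>)\{epsilon} = { *, /, =, num }.
  Since <rest> is nullable, also add FOLLOW(<body>) = { #, *, /, =, num }.
In <term> ::= num * <elsepart>: <elsepart> is at the end, add FOLLOW(<term>) = { #, *, /, =, num }.
In <term> ::= / <elsepart>: <elsepart> is at the end, add FOLLOW(<term>) = { #, *, /, =, num }.
Union: FOLLOW(<elsepart>) = { #, *, /, =, num }.

{ #, *, /, =, num }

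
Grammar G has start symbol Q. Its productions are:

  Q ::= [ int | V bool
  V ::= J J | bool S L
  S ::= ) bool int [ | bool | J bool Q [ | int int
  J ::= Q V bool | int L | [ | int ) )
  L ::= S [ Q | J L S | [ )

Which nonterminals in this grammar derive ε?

No nonterminal has an empty production or an RHS whose symbols are all nullable.

{ } (none)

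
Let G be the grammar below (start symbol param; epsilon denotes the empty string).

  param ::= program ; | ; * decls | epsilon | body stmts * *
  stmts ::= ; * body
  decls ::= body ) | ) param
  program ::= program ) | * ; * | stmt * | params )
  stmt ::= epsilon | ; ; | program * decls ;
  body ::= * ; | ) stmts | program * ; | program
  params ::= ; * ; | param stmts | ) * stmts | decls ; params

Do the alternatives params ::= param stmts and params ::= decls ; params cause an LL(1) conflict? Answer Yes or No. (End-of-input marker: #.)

Yes

FIRST(param stmts) = { ), *, ; } and FIRST(decls ; params) = { ), *, ; }.
Both contain ), so the two alternatives are not disjoint — LL(1) conflict.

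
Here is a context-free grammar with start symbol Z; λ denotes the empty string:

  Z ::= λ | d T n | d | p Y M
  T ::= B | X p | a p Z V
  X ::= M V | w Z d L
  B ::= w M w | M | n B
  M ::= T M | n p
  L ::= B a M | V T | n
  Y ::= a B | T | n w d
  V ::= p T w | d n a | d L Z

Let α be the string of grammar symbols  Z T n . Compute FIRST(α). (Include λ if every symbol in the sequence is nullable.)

{ a, d, n, p, w }

Add FIRST(Z)\{λ} = { d, p }; Z is nullable, continue.
Add FIRST(T) = { a, n, w }; T is not nullable, stop.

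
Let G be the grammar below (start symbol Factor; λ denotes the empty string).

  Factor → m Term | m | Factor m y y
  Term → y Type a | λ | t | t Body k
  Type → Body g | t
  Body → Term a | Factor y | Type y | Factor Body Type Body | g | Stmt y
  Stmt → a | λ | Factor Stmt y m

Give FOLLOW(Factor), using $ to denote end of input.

{ $, a, g, m, t, y }

Factor is the start symbol, so $ ∈ FOLLOW(Factor).
In Factor → Factor m y y: add FIRST(m y y) = { m }.
In Body → Factor y: add FIRST(y) = { y }.
In Body → Factor Body Type Body: add FIRST(Body Type Body) = { a, g, m, t, y }.
In Stmt → Factor Stmt y m: add FIRST(Stmt y m) = { a, m, y }.
Union: FOLLOW(Factor) = { $, a, g, m, t, y }.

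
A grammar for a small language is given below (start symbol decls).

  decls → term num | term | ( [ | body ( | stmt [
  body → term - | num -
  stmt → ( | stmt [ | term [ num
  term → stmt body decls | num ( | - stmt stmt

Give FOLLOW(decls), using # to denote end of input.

{ #, -, [, num }

decls is the start symbol, so # ∈ FOLLOW(decls).
In term → stmt body decls: decls is at the end, add FOLLOW(term) = { #, -, [, num }.
Union: FOLLOW(decls) = { #, -, [, num }.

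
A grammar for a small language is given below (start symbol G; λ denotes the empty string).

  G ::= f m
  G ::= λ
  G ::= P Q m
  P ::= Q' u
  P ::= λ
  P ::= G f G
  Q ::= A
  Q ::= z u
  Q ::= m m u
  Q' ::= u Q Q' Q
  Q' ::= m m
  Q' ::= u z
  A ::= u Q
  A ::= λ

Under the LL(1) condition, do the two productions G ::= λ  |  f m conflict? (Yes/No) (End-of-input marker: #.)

Yes

FIRST(λ) = { λ } and FIRST(f m) = { f }.
The first alternative is nullable and FOLLOW(G) = { #, f, m, u, z } shares f with FIRST of the second — conflict.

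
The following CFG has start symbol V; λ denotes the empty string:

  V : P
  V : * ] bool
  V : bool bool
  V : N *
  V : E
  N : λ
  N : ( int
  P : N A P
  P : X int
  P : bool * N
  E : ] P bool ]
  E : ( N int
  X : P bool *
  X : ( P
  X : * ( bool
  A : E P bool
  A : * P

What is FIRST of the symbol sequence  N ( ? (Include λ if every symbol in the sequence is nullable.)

{ ( }

Add FIRST(N)\{λ} = { ( }; N is nullable, continue.
( is a terminal; add {(} and stop.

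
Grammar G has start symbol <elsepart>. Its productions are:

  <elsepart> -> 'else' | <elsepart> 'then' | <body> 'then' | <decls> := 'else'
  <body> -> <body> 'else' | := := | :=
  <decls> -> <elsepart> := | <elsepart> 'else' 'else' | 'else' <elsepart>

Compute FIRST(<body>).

{ := }

From <body> -> <body> 'else': add FIRST(<body>) = { := }.
<body> -> := := contributes {:=}.
<body> -> := contributes {:=}.
Union: FIRST(<body>) = { := }.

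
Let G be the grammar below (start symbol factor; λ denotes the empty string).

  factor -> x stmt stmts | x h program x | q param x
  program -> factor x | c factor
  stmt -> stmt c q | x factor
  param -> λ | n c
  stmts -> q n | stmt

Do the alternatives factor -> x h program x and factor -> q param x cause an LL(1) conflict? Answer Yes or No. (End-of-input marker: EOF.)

No

FIRST(x h program x) = { x } and FIRST(q param x) = { q }.
The FIRST sets are disjoint and neither alternative is nullable — no conflict.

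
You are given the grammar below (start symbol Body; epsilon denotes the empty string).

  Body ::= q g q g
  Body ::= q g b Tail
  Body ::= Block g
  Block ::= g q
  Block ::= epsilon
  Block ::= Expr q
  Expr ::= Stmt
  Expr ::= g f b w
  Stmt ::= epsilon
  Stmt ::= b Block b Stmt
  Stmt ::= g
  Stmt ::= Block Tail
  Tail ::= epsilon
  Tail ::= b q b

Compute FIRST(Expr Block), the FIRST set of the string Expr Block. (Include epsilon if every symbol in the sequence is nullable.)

{ b, g, q, epsilon }

Add FIRST(Expr)\{epsilon} = { b, g, q }; Expr is nullable, continue.
Add FIRST(Block)\{epsilon} = { b, g, q }; Block is nullable, continue.
Every symbol is nullable, so include epsilon.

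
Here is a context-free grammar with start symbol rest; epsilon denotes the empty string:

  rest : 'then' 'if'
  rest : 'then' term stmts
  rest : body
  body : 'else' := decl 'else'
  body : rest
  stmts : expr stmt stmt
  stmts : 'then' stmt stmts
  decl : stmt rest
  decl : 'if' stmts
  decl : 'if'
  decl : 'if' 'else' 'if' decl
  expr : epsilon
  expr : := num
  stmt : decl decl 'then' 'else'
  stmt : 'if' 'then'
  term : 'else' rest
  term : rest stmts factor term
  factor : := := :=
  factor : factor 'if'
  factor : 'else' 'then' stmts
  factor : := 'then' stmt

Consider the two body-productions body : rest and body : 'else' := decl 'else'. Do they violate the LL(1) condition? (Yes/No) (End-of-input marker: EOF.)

Yes

FIRST(rest) = { 'else', 'then' } and FIRST('else' := decl 'else') = { 'else' }.
Both contain 'else', so the two alternatives are not disjoint — LL(1) conflict.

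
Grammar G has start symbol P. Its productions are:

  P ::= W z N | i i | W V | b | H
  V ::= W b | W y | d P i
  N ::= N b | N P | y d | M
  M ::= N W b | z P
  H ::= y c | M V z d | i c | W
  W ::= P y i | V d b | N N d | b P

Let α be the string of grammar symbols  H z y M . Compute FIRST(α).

{ b, d, i, y, z }

Add FIRST(H) = { b, d, i, y, z }; H is not nullable, stop.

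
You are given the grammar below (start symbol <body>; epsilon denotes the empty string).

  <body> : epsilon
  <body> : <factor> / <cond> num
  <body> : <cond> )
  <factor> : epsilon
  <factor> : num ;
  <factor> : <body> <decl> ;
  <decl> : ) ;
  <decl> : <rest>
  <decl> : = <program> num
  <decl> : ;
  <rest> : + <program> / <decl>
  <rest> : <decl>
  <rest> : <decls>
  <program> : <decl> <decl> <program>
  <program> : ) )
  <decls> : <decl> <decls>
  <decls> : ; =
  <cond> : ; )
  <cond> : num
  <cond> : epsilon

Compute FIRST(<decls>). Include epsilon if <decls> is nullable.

From <decls> : <decl> <decls>: add FIRST(<decl>) = { ), +, ;, = }.
<decls> : ; = contributes {;}.
Union: FIRST(<decls>) = { ), +, ;, = }.

{ ), +, ;, = }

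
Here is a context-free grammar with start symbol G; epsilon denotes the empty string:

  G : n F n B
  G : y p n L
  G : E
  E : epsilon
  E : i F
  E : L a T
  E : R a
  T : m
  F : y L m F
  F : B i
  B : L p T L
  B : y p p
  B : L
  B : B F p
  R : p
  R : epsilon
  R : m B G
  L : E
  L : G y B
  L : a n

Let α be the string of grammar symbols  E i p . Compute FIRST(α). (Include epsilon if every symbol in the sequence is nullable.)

{ a, i, m, n, p, y }

Add FIRST(E)\{epsilon} = { a, i, m, n, p, y }; E is nullable, continue.
i is a terminal; add {i} and stop.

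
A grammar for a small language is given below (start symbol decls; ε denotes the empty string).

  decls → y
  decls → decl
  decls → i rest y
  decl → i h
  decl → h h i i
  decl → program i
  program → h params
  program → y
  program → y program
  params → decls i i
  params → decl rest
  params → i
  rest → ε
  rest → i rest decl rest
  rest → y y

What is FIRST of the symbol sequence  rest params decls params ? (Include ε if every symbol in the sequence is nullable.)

{ h, i, y }

Add FIRST(rest)\{ε} = { i, y }; rest is nullable, continue.
Add FIRST(params) = { h, i, y }; params is not nullable, stop.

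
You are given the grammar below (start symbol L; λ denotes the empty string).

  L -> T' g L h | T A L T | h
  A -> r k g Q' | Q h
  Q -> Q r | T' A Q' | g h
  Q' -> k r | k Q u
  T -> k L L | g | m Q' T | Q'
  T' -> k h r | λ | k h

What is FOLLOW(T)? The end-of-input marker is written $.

{ $, g, h, k, m, r }

In L -> T A L T: add FIRST(A L T) = { g, k, r }.
In L -> T A L T: T is at the end, add FOLLOW(L) = { $, g, h, k, m, r }.
In T -> m Q' T: T is at the end, add FOLLOW(T) = { $, g, h, k, m, r }.
Union: FOLLOW(T) = { $, g, h, k, m, r }.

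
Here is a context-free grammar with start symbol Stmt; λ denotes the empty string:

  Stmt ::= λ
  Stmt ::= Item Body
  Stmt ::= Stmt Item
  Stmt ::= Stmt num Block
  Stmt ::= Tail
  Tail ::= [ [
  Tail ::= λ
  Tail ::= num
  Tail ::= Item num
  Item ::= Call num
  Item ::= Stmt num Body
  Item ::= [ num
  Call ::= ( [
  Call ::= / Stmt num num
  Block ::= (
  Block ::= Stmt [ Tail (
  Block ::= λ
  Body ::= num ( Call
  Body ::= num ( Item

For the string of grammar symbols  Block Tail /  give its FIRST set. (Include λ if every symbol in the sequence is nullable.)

{ (, /, [, num }

Add FIRST(Block)\{λ} = { (, /, [, num }; Block is nullable, continue.
Add FIRST(Tail)\{λ} = { (, /, [, num }; Tail is nullable, continue.
/ is a terminal; add {/} and stop.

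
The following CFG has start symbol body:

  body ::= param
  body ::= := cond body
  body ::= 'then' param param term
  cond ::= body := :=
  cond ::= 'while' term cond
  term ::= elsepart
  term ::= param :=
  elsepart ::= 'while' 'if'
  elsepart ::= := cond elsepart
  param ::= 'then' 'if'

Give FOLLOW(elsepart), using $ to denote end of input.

{ $, 'then', 'while', := }

In term ::= elsepart: elsepart is at the end, add FOLLOW(term) = { $, 'then', 'while', := }.
In elsepart ::= := cond elsepart: elsepart is at the end, add FOLLOW(elsepart) = { $, 'then', 'while', := }.
Union: FOLLOW(elsepart) = { $, 'then', 'while', := }.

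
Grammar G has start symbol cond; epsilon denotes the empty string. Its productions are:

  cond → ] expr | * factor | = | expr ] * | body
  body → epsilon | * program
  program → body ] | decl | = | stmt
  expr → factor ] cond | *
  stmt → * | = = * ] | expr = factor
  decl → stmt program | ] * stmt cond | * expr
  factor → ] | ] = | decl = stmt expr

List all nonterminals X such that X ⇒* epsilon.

{ body, cond }

Directly nullable (have an epsilon-production): body.
cond → body with every symbol nullable, so cond is nullable.
No other nonterminal has a production whose RHS symbols are all nullable.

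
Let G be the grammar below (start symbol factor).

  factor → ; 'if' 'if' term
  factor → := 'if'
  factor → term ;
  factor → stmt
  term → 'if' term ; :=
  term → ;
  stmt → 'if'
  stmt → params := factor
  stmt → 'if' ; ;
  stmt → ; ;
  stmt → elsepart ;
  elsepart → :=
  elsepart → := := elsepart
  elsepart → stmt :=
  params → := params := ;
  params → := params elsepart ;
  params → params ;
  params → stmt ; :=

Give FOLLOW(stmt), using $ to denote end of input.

In factor → stmt: stmt is at the end, add FOLLOW(factor) = { $, :=, ; }.
In elsepart → stmt :=: add FIRST(:=) = { := }.
In params → stmt ; :=: add FIRST(; :=) = { ; }.
Union: FOLLOW(stmt) = { $, :=, ; }.

{ $, :=, ; }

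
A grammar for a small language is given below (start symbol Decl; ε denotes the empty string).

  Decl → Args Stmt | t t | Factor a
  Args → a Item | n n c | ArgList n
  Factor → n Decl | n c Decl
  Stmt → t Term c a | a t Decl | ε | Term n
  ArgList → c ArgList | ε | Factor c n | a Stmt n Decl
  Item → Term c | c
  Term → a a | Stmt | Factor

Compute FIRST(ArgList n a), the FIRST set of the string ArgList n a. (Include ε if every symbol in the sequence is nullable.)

{ a, c, n }

Add FIRST(ArgList)\{ε} = { a, c, n }; ArgList is nullable, continue.
n is a terminal; add {n} and stop.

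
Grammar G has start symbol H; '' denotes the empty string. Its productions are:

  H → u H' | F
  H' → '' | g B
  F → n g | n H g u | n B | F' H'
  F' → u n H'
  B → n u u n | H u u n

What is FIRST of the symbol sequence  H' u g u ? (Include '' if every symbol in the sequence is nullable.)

Add FIRST(H')\{''} = { g }; H' is nullable, continue.
u is a terminal; add {u} and stop.

{ g, u }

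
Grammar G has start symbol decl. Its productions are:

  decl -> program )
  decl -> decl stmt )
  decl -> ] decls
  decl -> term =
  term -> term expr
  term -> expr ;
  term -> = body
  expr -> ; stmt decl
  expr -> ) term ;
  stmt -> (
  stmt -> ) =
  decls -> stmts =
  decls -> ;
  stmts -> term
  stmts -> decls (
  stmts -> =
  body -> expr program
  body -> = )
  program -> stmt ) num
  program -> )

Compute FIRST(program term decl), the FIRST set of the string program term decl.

{ (, ) }

Add FIRST(program) = { (, ) }; program is not nullable, stop.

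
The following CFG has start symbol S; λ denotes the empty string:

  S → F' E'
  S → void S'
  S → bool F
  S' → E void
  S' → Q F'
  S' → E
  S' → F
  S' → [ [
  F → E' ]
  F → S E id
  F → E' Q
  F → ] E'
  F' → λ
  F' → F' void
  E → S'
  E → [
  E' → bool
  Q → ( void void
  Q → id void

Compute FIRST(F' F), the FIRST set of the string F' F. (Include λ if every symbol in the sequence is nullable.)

{ ], bool, void }

Add FIRST(F')\{λ} = { void }; F' is nullable, continue.
Add FIRST(F) = { ], bool, void }; F is not nullable, stop.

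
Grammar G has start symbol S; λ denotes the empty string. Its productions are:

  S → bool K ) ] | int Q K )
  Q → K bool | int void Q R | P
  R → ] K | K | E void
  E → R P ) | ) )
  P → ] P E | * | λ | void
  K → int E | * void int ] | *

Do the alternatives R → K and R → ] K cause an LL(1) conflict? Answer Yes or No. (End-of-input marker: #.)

No

FIRST(K) = { *, int } and FIRST(] K) = { ] }.
The FIRST sets are disjoint and neither alternative is nullable — no conflict.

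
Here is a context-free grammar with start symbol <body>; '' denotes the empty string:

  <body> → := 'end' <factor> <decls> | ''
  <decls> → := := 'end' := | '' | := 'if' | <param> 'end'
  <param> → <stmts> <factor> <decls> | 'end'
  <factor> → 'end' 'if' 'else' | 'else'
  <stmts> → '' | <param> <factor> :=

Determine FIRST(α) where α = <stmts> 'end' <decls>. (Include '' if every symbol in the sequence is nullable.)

{ 'else', 'end' }

Add FIRST(<stmts>)\{''} = { 'else', 'end' }; <stmts> is nullable, continue.
'end' is a terminal; add {'end'} and stop.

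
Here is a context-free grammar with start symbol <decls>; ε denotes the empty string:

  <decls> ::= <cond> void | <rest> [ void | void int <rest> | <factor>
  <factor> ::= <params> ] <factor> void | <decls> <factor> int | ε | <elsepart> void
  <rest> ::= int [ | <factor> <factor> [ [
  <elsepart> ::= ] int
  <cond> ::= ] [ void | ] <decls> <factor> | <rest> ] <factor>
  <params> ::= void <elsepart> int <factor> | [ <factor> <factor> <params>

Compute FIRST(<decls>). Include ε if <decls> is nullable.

{ [, ], int, void, ε }

From <decls> ::= <cond> void: add FIRST(<cond>) = { [, ], int, void }.
From <decls> ::= <rest> [ void: add FIRST(<rest>) = { [, ], int, void }.
<decls> ::= void int <rest> contributes {void}.
From <decls> ::= <factor>: add FIRST(<factor>) = { [, ], int, void, ε } (including ε since <factor> is nullable).
Union: FIRST(<decls>) = { [, ], int, void, ε }.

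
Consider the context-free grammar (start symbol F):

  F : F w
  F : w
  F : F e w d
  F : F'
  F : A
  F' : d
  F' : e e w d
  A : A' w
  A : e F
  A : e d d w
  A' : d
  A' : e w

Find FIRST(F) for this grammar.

{ d, e, w }

From F : F w: add FIRST(F) = { d, e, w }.
F : w contributes {w}.
From F : F e w d: add FIRST(F) = { d, e, w }.
From F : F': add FIRST(F') = { d, e }.
From F : A: add FIRST(A) = { d, e }.
Union: FIRST(F) = { d, e, w }.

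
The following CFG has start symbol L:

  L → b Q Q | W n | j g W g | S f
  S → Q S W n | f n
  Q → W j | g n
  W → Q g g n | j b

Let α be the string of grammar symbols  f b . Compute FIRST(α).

f is a terminal; add {f} and stop.

{ f }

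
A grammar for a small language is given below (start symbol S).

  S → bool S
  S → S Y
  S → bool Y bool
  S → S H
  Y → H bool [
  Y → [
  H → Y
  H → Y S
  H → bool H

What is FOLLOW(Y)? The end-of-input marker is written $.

In S → S Y: Y is at the end, add FOLLOW(S) = { $, [, bool }.
In S → bool Y bool: add FIRST(bool) = { bool }.
In H → Y: Y is at the end, add FOLLOW(H) = { $, [, bool }.
In H → Y S: add FIRST(S) = { bool }.
Union: FOLLOW(Y) = { $, [, bool }.

{ $, [, bool }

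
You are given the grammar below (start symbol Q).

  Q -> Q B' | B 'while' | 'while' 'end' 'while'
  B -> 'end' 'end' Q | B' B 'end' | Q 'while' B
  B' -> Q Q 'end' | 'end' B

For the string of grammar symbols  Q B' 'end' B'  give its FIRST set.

Add FIRST(Q) = { 'end', 'while' }; Q is not nullable, stop.

{ 'end', 'while' }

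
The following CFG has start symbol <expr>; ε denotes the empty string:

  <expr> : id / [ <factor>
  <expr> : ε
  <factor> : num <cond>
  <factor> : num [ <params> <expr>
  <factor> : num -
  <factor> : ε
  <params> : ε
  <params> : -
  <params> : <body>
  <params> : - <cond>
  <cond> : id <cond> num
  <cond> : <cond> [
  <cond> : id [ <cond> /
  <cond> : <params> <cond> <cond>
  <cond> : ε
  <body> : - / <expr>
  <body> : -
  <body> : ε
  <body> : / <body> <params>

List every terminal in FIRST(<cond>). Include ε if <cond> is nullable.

<cond> : id <cond> num contributes {id}.
From <cond> : <cond> [: <cond> nullable, take FIRST(<cond>) ∪ {[} = { -, /, [, id }.
<cond> : id [ <cond> / contributes {id}.
From <cond> : <params> <cond> <cond>: <params>, <cond>, <cond> nullable, take FIRST(<params>) ∪ FIRST(<cond>) ∪ FIRST(<cond>) = { -, /, [, id }; also ε since the whole RHS is nullable.
<cond> : ε contributes ε.
Union: FIRST(<cond>) = { -, /, [, id, ε }.

{ -, /, [, id, ε }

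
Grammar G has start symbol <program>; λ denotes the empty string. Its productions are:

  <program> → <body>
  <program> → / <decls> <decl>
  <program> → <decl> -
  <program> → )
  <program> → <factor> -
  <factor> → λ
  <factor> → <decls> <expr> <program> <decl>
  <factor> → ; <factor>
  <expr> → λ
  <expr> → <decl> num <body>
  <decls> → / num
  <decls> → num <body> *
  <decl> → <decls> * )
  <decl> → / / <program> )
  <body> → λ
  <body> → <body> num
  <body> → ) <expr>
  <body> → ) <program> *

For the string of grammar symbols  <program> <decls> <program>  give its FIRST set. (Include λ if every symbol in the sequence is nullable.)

{ ), -, /, ;, num }

Add FIRST(<program>)\{λ} = { ), -, /, ;, num }; <program> is nullable, continue.
Add FIRST(<decls>) = { /, num }; <decls> is not nullable, stop.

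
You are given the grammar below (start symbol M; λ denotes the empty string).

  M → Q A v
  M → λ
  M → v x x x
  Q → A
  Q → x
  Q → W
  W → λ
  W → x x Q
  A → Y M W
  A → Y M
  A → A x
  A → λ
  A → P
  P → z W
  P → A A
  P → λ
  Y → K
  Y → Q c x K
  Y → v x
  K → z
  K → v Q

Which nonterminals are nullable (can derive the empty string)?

Directly nullable (have an λ-production): M, W, A, P.
Q → A with every symbol nullable, so Q is nullable.
No other nonterminal has a production whose RHS symbols are all nullable.

{ A, M, P, Q, W }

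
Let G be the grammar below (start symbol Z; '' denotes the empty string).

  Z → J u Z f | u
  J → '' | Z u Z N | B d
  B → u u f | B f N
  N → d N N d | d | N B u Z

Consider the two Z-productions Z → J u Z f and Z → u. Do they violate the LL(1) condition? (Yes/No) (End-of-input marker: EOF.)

Yes

FIRST(J u Z f) = { u } and FIRST(u) = { u }.
Both contain u, so the two alternatives are not disjoint — LL(1) conflict.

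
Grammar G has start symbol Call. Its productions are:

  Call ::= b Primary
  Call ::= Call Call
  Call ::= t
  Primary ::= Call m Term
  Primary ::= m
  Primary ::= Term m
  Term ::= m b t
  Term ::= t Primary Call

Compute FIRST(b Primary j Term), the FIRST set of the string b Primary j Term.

{ b }

b is a terminal; add {b} and stop.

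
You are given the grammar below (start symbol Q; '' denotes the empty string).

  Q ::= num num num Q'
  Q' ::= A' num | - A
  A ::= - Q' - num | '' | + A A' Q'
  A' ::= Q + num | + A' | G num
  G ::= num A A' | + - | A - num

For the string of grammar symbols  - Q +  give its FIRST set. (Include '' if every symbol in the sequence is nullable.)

{ - }

- is a terminal; add {-} and stop.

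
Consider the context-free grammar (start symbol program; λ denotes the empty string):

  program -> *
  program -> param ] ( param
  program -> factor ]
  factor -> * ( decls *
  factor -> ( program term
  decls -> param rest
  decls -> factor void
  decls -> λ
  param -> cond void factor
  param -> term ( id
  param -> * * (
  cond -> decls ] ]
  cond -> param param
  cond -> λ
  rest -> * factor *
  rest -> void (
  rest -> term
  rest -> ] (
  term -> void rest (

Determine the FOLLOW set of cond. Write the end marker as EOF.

{ void }

In param -> cond void factor: add FIRST(void factor) = { void }.
Union: FOLLOW(cond) = { void }.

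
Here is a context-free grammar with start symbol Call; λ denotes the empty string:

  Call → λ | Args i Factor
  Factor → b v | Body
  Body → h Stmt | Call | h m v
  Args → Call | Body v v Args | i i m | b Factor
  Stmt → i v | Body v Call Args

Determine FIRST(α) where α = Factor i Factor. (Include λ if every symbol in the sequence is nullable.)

{ b, h, i, v }

Add FIRST(Factor)\{λ} = { b, h, i, v }; Factor is nullable, continue.
i is a terminal; add {i} and stop.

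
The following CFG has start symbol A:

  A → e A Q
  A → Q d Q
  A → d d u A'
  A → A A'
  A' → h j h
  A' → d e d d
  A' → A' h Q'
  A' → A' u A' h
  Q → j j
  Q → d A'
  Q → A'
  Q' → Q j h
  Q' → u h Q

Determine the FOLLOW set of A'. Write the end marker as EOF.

In A → d d u A': A' is at the end, add FOLLOW(A) = { EOF, d, h, j }.
In A → A A': A' is at the end, add FOLLOW(A) = { EOF, d, h, j }.
In A' → A' h Q': add FIRST(h Q') = { h }.
In A' → A' u A' h: add FIRST(u A' h) = { u }.
In A' → A' u A' h: add FIRST(h) = { h }.
In Q → d A': A' is at the end, add FOLLOW(Q) = { EOF, d, h, j, u }.
In Q → A': A' is at the end, add FOLLOW(Q) = { EOF, d, h, j, u }.
Union: FOLLOW(A') = { EOF, d, h, j, u }.

{ EOF, d, h, j, u }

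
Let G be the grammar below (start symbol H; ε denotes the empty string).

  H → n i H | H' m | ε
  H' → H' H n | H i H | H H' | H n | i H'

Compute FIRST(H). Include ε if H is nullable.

H → n i H contributes {n}.
From H → H' m: add FIRST(H') = { i, n }.
H → ε contributes ε.
Union: FIRST(H) = { i, n, ε }.

{ i, n, ε }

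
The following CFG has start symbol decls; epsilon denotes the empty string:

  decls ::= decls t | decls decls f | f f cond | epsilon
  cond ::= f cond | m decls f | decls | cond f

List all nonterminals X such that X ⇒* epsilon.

Directly nullable (have an epsilon-production): decls.
cond ::= decls with every symbol nullable, so cond is nullable.

{ cond, decls }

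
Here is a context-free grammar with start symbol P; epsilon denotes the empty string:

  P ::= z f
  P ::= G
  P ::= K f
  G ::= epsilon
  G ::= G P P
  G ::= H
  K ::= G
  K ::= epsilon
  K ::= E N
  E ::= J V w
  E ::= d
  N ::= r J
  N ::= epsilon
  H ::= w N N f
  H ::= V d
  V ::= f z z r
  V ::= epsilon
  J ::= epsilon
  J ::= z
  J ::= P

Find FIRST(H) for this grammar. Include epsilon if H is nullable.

H ::= w N N f contributes {w}.
From H ::= V d: V nullable, take FIRST(V) ∪ {d} = { d, f }.
Union: FIRST(H) = { d, f, w }.

{ d, f, w }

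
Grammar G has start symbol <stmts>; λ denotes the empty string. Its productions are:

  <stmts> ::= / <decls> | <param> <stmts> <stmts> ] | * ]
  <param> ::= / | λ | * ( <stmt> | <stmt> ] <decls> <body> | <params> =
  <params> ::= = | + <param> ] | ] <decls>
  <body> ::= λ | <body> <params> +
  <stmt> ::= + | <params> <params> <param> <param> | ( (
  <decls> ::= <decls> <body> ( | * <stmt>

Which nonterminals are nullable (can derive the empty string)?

{ <body>, <param> }

Directly nullable (have an λ-production): <param>, <body>.
No other nonterminal has a production whose RHS symbols are all nullable.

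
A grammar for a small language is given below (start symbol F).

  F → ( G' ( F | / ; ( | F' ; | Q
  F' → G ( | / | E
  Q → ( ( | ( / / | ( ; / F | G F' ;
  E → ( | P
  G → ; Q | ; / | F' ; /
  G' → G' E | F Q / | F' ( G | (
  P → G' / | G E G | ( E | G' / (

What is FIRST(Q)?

{ (, /, ; }

Q → ( ( contributes {(}.
Q → ( / / contributes {(}.
Q → ( ; / F contributes {(}.
From Q → G F' ;: add FIRST(G) = { (, /, ; }.
Union: FIRST(Q) = { (, /, ; }.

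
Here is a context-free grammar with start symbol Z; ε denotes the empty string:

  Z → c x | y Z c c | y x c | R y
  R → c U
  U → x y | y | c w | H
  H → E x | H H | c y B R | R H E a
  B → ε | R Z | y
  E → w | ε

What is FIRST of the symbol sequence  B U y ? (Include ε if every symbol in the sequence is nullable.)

{ c, w, x, y }

Add FIRST(B)\{ε} = { c, y }; B is nullable, continue.
Add FIRST(U) = { c, w, x, y }; U is not nullable, stop.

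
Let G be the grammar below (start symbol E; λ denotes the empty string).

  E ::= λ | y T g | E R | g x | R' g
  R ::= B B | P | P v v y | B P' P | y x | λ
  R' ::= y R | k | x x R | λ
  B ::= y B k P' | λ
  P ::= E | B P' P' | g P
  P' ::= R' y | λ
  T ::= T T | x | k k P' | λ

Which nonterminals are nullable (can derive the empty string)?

Directly nullable (have an λ-production): E, R, R', B, P', T.
P ::= E with every symbol nullable, so P is nullable.

{ B, E, P, P', R, R', T }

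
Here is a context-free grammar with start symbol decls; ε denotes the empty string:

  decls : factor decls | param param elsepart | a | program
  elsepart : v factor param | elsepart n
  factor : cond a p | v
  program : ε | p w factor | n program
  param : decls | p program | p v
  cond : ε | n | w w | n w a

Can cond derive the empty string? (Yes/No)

cond has an ε-production, so cond ⇒ ε.

Yes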